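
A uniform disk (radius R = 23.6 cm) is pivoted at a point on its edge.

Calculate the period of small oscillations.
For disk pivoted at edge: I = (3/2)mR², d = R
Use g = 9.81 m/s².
I/m = (3/2)R² = 0.08354 m²; d = R = 0.236 m
T = 2π√((3/2)R²/(gR)) = 2π√(3R/(2g)) = 1.194 s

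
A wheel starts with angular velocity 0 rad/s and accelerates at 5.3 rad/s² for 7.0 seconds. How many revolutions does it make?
θ = ω₀t + ½αt² = 0×7.0 + ½×5.3×7.0² = 129.85 rad
Revolutions = θ/(2π) = 129.85/(2π) = 20.67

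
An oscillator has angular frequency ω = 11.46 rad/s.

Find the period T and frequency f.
T = 2π/ω = 2π/11.46 = 0.5483 s; f = ω/2π = 1.824 Hz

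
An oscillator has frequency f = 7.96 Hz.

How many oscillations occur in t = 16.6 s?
n = f×t = 7.96×16.6 = 132.1 oscillations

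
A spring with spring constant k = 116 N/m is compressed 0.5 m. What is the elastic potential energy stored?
PE = ½kx² = ½×116×0.5² = 14.5 J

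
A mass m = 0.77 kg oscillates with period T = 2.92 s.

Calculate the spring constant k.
T = 2π√(m/k) → k = m(2π/T)² = 0.77×(2π/2.92)² = 3.565 N/m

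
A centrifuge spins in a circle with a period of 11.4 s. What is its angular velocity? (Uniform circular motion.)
ω = 2π/T = 2π/11.4 = 0.5512 rad/s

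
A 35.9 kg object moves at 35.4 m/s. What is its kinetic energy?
KE = ½mv² = ½×35.9×35.4² = 22494.22 J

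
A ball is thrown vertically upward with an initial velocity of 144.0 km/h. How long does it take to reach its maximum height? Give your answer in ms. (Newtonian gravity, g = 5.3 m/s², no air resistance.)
t_up = v₀/g (with unit conversion) = 7547.0 ms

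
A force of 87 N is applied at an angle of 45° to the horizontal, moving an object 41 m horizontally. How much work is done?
W = Fd cosθ = 87×41×cos(45°) = 2522.2 J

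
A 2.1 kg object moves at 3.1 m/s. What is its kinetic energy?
KE = ½mv² = ½×2.1×3.1² = 10.0905 J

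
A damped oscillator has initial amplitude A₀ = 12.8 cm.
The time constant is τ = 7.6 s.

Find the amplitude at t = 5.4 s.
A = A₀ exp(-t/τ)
A = A₀ exp(−t/τ) = 12.8×exp(−5.4/7.6) = 6.29 cm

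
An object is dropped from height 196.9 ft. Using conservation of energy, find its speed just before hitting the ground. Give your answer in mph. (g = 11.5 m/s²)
mgh = ½mv² → v = √(2gh) = √(2×11.5×60.02) = 37.15 m/s = 83.11 mph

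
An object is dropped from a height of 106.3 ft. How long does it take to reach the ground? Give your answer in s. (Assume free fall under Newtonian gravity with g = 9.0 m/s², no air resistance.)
t = √(2h/g) (with unit conversion) = 2.683 s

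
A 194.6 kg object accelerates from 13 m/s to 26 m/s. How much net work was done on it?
W_net = ΔKE = ½m(v₂² − v₁²) = ½×194.6×(26² − 13²) = 49331.1 J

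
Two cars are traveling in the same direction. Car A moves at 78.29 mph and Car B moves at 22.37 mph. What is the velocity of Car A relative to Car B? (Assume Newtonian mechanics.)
v_rel = v_A - v_B = 78.29 - 22.37 = 55.92 mph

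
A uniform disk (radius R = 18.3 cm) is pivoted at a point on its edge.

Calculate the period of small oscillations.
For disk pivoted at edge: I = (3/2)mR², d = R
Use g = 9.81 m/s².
I/m = (3/2)R² = 0.05023 m²; d = R = 0.183 m
T = 2π√((3/2)R²/(gR)) = 2π√(3R/(2g)) = 1.051 s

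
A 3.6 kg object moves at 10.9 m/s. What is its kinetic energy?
KE = ½mv² = ½×3.6×10.9² = 213.858 J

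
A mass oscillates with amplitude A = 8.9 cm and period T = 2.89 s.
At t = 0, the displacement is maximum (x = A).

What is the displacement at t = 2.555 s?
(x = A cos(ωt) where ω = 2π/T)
ω = 2π/T = 2π/2.89 = 2.174 rad/s
x = A cos(ωt) = 8.9×cos(2.174×2.555) = 6.642 cm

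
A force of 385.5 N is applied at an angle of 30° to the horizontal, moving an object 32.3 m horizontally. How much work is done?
W = Fd cosθ = 385.5×32.3×cos(30°) = 10783.0 J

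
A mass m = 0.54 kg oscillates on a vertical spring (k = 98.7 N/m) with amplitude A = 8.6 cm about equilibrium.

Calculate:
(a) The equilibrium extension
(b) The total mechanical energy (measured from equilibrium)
x_eq = mg/k = 0.54×9.81/98.7 = 0.05367 m = 5.367 cm
E = ½kA² = ½×98.7×(0.086)² = 0.365 J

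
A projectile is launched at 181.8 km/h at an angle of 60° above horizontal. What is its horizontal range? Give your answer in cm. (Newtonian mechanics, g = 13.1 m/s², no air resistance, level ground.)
R = v₀² sin(2θ) / g (with unit conversion) = 16860.0 cm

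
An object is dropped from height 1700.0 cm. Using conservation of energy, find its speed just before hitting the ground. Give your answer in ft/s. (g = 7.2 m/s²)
mgh = ½mv² → v = √(2gh) = √(2×7.2×17) = 15.65 m/s = 51.33 ft/s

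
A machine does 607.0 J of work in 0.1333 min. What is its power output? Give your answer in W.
P = W/t = 607 J / 7.998 s = 75.89 W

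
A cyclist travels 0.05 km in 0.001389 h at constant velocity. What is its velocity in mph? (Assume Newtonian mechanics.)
v = d/t (with unit conversion) = 22.37 mph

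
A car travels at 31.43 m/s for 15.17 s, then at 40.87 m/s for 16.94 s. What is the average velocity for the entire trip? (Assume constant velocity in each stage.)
d₁ = v₁t₁ = 31.43 × 15.17 = 476.793 m
d₂ = v₂t₂ = 40.87 × 16.94 = 692.338 m
d_total = 1169.13 m, t_total = 32.11 s
v_avg = d_total/t_total = 1169.13/32.11 = 36.41 m/s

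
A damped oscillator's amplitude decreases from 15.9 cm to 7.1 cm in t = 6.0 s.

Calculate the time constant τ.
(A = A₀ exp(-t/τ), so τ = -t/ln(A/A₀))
A/A₀ = 7.1/15.9 = 0.4465; ln(A/A₀) = -0.8062
τ = −t/ln(A/A₀) = −6.0/-0.8062 = 7.442 s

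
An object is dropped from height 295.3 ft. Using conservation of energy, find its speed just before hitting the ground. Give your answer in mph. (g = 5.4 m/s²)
mgh = ½mv² → v = √(2gh) = √(2×5.4×90.01) = 31.18 m/s = 69.74 mph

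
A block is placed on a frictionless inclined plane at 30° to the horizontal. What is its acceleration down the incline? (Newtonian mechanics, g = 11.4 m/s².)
a = g sin(θ) = 11.4 × sin(30°) = 11.4 × 0.5 = 5.7 m/s²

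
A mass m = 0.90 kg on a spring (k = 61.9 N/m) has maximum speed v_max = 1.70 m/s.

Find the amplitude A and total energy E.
½mv²_max = ½kA² → A = v_max√(m/k) = 1.7×√(0.9/61.9) = 0.205 m = 20.5 cm
E = ½mv²_max = ½×0.9×1.7² = 1.3 J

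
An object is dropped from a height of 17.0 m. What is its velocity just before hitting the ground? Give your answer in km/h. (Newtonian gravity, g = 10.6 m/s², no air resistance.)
v = √(2gh) (with unit conversion) = 68.34 km/h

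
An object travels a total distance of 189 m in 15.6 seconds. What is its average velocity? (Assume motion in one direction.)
v_avg = Δd / Δt = 189 / 15.6 = 12.12 m/s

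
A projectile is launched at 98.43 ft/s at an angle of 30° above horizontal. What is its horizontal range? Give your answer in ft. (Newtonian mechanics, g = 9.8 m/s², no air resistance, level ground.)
R = v₀² sin(2θ) / g (with unit conversion) = 261.0 ft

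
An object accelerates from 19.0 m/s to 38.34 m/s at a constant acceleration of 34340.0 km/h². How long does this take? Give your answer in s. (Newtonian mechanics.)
t = (v - v₀)/a (with unit conversion) = 7.299 s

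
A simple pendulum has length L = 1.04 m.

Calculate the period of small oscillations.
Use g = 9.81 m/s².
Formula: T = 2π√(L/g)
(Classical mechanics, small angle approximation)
T = 2π√(L/g) = 2π√(1.04/9.81) = 2.046 s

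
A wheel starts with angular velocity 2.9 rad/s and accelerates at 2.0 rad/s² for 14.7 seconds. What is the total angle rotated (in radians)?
θ = ω₀t + ½αt² = 2.9×14.7 + ½×2.0×14.7² = 258.72 rad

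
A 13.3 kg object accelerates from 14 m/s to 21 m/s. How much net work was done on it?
W_net = ΔKE = ½m(v₂² − v₁²) = ½×13.3×(21² − 14²) = 1629.25 J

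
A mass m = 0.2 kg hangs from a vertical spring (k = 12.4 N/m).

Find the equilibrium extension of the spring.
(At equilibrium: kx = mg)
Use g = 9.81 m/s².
x_eq = mg/k = 0.2×9.81/12.4 = 0.1582 m = 15.82 cm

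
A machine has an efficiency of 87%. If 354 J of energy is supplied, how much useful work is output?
W_out = η × W_in = 0.87 × 354 = 307.98 J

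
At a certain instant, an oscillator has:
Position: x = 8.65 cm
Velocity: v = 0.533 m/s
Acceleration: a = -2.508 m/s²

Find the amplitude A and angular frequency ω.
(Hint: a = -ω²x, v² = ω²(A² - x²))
a = −ω²x → ω = √(|a|/x) = √(2.508/0.0865) = 5.385 rad/s
v² = ω²(A² − x²) → A = √(x² + v²/ω²) = √(0.0865² + 0.533²/5.385²) = 0.1315 m = 13.15 cm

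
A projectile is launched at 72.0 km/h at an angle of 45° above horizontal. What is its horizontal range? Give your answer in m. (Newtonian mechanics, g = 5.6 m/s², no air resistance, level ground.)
R = v₀² sin(2θ) / g (with unit conversion) = 71.43 m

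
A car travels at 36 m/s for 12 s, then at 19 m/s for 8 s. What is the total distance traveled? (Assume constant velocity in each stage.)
d₁ = v₁t₁ = 36 × 12 = 432 m
d₂ = v₂t₂ = 19 × 8 = 152 m
d_total = 432 + 152 = 584 m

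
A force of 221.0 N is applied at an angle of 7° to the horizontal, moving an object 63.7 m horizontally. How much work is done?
W = Fd cosθ = 221.0×63.7×cos(7°) = 13973.0 J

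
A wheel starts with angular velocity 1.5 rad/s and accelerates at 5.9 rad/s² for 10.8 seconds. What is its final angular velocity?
ω = ω₀ + αt = 1.5 + 5.9 × 10.8 = 65.22 rad/s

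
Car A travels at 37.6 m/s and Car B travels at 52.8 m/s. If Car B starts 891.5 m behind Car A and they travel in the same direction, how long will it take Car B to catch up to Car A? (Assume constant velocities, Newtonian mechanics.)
Relative speed: v_rel = 52.8 - 37.6 = 15.2 m/s
Time to catch: t = d₀/v_rel = 891.5/15.2 = 58.65 s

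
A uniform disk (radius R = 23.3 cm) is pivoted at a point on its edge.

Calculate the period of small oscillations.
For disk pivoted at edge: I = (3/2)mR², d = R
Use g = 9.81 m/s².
I/m = (3/2)R² = 0.08143 m²; d = R = 0.233 m
T = 2π√((3/2)R²/(gR)) = 2π√(3R/(2g)) = 1.186 s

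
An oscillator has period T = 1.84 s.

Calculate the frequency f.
f = 1/T = 1/1.84 = 0.5435 Hz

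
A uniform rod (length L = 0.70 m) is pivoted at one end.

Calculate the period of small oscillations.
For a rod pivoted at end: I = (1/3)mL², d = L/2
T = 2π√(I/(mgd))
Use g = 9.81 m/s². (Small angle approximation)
I/m = (1/3)L² = 0.1633 m²; d = L/2 = 0.35 m
T = 2π√(I/(mgd)) = 2π√(0.1633/(9.81×0.35)) = 1.37 s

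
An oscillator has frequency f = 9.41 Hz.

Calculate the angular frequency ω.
ω = 2πf = 2π×9.41 = 59.12 rad/s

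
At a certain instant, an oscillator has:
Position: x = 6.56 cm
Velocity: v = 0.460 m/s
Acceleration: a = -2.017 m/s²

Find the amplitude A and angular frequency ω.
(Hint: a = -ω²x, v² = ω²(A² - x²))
a = −ω²x → ω = √(|a|/x) = √(2.017/0.0656) = 5.545 rad/s
v² = ω²(A² − x²) → A = √(x² + v²/ω²) = √(0.0656² + 0.46²/5.545²) = 0.1058 m = 10.58 cm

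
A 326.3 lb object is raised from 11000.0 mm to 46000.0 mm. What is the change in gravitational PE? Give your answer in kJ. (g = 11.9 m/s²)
ΔPE = mg(h₂ − h₁) = 148 kg × 11.9 m/s² × (46 − 11) m = 6.164e+04 J = 61.64 kJ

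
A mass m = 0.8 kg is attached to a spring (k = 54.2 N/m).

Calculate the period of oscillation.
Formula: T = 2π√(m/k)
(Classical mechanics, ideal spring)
T = 2π√(m/k) = 2π√(0.8/54.2) = 0.7634 s; f = 1/T = 1.31 Hz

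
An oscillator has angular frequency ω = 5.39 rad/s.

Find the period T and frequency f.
T = 2π/ω = 2π/5.39 = 1.166 s; f = ω/2π = 0.8578 Hz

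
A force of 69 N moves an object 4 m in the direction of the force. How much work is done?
W = Fd = 69×4 = 276.0 J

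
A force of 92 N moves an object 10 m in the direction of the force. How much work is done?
W = Fd = 92×10 = 920.0 J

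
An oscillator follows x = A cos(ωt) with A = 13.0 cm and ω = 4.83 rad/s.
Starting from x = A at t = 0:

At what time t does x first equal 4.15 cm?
cos(ωt) = x/A = 4.15/13.0 = 0.3192
ωt = arccos(0.3192) = 1.246 rad
t = 1.246/4.83 = 0.2579 s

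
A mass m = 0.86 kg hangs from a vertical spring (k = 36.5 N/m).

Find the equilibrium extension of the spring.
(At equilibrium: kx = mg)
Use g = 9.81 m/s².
x_eq = mg/k = 0.86×9.81/36.5 = 0.2311 m = 23.11 cm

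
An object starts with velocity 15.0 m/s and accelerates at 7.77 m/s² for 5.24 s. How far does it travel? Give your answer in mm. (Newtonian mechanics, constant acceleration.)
d = v₀t + ½at² (with unit conversion) = 185300.0 mm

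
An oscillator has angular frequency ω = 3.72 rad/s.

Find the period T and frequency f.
T = 2π/ω = 2π/3.72 = 1.689 s; f = ω/2π = 0.5921 Hz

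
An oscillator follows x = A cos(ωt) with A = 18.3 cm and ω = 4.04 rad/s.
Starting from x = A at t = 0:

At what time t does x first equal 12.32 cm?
cos(ωt) = x/A = 12.32/18.3 = 0.6732
ωt = arccos(0.6732) = 0.8322 rad
t = 0.8322/4.04 = 0.206 s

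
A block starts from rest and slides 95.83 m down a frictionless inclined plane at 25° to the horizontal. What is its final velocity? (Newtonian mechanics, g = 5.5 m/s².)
a = g sin(θ) = 5.5 × sin(25°) = 2.32 m/s²
v = √(2ad) = √(2 × 2.32 × 95.83) = 21.11 m/s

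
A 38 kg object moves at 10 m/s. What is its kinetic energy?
KE = ½mv² = ½×38×10² = 1900.0 J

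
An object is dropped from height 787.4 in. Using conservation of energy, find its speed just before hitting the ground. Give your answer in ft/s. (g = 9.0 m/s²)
mgh = ½mv² → v = √(2gh) = √(2×9.0×20) = 18.97 m/s = 62.25 ft/s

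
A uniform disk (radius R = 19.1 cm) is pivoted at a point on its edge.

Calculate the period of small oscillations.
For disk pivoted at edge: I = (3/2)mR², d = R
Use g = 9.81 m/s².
I/m = (3/2)R² = 0.05472 m²; d = R = 0.191 m
T = 2π√((3/2)R²/(gR)) = 2π√(3R/(2g)) = 1.074 s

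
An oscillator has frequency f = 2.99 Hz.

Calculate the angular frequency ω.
ω = 2πf = 2π×2.99 = 18.79 rad/s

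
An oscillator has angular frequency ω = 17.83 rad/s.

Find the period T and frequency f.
T = 2π/ω = 2π/17.83 = 0.3524 s; f = ω/2π = 2.838 Hz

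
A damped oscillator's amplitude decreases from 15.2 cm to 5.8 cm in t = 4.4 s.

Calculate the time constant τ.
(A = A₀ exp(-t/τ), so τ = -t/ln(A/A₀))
A/A₀ = 5.8/15.2 = 0.3816; ln(A/A₀) = -0.9634
τ = −t/ln(A/A₀) = −4.4/-0.9634 = 4.567 s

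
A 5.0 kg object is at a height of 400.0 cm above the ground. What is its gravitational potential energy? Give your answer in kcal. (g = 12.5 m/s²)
PE = mgh = 5 kg × 12.5 m/s² × 4 m = 250 J = 0.05975 kcal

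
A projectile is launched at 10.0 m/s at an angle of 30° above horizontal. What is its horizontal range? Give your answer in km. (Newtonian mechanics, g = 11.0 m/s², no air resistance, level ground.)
R = v₀² sin(2θ) / g (with unit conversion) = 0.007873 km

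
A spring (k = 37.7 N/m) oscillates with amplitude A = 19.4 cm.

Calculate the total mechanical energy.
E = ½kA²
E = ½kA² = ½×37.7×(0.194)² = 0.7094 J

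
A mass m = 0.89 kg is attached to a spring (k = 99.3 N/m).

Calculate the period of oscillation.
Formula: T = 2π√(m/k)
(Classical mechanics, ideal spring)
T = 2π√(m/k) = 2π√(0.89/99.3) = 0.5948 s; f = 1/T = 1.681 Hz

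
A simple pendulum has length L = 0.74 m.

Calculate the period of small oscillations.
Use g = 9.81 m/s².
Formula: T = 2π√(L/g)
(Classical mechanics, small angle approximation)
T = 2π√(L/g) = 2π√(0.74/9.81) = 1.726 s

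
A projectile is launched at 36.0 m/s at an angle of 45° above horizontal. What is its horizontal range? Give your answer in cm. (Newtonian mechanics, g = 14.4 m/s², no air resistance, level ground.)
R = v₀² sin(2θ) / g (with unit conversion) = 9000.0 cm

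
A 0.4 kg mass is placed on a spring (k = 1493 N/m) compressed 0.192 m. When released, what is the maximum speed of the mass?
½kx² = ½mv² → v = x√(k/m) = 0.192×√(1493/0.4) = 11.73 m/s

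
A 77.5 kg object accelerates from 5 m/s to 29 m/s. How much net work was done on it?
W_net = ΔKE = ½m(v₂² − v₁²) = ½×77.5×(29² − 5²) = 31620.0 J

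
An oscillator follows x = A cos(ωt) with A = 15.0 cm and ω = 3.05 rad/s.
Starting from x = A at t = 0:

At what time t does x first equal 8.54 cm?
cos(ωt) = x/A = 8.54/15.0 = 0.5693
ωt = arccos(0.5693) = 0.9651 rad
t = 0.9651/3.05 = 0.3164 s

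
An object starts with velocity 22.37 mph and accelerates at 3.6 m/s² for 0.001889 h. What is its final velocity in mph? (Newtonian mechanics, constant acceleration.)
v = v₀ + at (with unit conversion) = 77.13 mph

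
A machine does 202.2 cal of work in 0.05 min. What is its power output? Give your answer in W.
P = W/t = 846 J / 3 s = 282 W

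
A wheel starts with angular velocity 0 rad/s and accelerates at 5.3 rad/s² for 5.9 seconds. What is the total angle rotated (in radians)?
θ = ω₀t + ½αt² = 0×5.9 + ½×5.3×5.9² = 92.25 rad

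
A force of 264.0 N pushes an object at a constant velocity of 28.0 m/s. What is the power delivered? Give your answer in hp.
P = Fv = 264 N × 28 m/s = 7392 W = 9.913 hp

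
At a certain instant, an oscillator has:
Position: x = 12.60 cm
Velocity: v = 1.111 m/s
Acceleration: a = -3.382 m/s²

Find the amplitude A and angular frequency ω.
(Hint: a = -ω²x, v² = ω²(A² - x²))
a = −ω²x → ω = √(|a|/x) = √(3.382/0.126) = 5.181 rad/s
v² = ω²(A² − x²) → A = √(x² + v²/ω²) = √(0.126² + 1.111²/5.181²) = 0.2487 m = 24.87 cm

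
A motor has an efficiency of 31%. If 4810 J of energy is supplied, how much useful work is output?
W_out = η × W_in = 0.31 × 4810 = 1491.1 J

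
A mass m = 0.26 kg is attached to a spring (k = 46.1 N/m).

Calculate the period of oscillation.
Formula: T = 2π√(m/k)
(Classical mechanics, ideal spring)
T = 2π√(m/k) = 2π√(0.26/46.1) = 0.4719 s; f = 1/T = 2.119 Hz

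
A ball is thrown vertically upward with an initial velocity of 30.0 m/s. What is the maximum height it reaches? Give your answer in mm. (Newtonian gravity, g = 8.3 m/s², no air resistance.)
h_max = v₀²/(2g) (with unit conversion) = 54220.0 mm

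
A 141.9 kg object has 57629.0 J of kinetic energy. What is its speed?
KE = ½mv² → v = √(2KE/m) = √(2×57629.0/141.9) = 28.5 m/s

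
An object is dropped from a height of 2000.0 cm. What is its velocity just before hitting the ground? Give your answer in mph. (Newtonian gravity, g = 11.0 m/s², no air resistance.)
v = √(2gh) (with unit conversion) = 46.92 mph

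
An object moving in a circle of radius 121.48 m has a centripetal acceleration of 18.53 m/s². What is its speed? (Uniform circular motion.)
v = √(a_c × r) = √(18.53 × 121.48) = 47.44 m/s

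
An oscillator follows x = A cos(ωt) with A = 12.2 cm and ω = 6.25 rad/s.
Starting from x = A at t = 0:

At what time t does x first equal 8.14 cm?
cos(ωt) = x/A = 8.14/12.2 = 0.6672
ωt = arccos(0.6672) = 0.8403 rad
t = 0.8403/6.25 = 0.1345 s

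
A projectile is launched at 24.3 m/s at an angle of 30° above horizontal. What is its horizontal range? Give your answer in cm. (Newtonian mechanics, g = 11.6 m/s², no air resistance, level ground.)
R = v₀² sin(2θ) / g (with unit conversion) = 4408.0 cm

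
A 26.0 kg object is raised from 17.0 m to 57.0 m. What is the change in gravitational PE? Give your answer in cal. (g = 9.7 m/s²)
ΔPE = mg(h₂ − h₁) = 26 kg × 9.7 m/s² × (57 − 17) m = 1.009e+04 J = 2411.0 cal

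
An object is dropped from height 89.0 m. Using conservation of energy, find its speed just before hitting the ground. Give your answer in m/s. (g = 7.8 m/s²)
mgh = ½mv² → v = √(2gh) = √(2×7.8×89) = 37.26 m/s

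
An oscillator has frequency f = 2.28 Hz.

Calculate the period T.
T = 1/f = 1/2.28 = 0.4386 s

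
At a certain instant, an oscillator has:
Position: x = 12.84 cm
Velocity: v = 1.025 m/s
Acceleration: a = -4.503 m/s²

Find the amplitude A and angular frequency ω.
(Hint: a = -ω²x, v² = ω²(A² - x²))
a = −ω²x → ω = √(|a|/x) = √(4.503/0.1284) = 5.922 rad/s
v² = ω²(A² − x²) → A = √(x² + v²/ω²) = √(0.1284² + 1.025²/5.922²) = 0.2155 m = 21.55 cm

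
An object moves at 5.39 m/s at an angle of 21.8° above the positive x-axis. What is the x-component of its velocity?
vₓ = v cos(θ) = 5.39 × cos(21.8°) = 5.0 m/s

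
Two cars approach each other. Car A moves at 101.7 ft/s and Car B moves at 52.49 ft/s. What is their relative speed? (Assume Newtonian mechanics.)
v_rel = v_A + v_B = 101.7 + 52.49 = 154.2 ft/s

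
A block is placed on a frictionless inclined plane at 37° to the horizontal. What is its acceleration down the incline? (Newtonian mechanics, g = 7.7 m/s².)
a = g sin(θ) = 7.7 × sin(37°) = 7.7 × 0.6018 = 4.63 m/s²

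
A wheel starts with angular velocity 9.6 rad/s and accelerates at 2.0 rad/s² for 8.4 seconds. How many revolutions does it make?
θ = ω₀t + ½αt² = 9.6×8.4 + ½×2.0×8.4² = 151.2 rad
Revolutions = θ/(2π) = 151.2/(2π) = 24.06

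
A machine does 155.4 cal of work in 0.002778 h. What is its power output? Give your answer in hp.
P = W/t = 650.2 J / 10 s = 65.01 W = 0.08719 hp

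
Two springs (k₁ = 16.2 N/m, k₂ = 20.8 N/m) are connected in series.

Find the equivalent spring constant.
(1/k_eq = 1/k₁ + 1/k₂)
1/k_eq = 1/16.2 + 1/20.8 = 0.10981; k_eq = 9.107 N/m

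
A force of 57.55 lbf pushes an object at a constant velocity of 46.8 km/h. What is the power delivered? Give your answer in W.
P = Fv = 256 N × 13 m/s = 3328 W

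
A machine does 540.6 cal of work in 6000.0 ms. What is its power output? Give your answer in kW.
P = W/t = 2262 J / 6 s = 377 W = 0.377 kW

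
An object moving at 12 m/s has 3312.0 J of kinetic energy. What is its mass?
KE = ½mv² → m = 2KE/v² = 2×3312.0/12² = 46.0 kg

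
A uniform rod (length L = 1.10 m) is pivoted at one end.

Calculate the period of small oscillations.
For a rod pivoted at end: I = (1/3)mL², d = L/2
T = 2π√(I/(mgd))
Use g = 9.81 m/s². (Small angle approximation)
I/m = (1/3)L² = 0.4033 m²; d = L/2 = 0.55 m
T = 2π√(I/(mgd)) = 2π√(0.4033/(9.81×0.55)) = 1.718 s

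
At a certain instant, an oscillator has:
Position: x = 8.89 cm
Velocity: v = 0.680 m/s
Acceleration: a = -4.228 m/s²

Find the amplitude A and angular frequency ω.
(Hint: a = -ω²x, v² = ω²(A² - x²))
a = −ω²x → ω = √(|a|/x) = √(4.228/0.0889) = 6.896 rad/s
v² = ω²(A² − x²) → A = √(x² + v²/ω²) = √(0.0889² + 0.68²/6.896²) = 0.1328 m = 13.28 cm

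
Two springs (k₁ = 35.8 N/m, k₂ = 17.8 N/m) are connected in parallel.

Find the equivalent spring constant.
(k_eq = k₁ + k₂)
k_eq = k₁ + k₂ = 35.8 + 17.8 = 53.6 N/m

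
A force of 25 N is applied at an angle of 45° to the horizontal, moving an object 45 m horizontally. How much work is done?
W = Fd cosθ = 25×45×cos(45°) = 795.5 J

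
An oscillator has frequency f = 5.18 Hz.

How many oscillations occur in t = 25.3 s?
n = f×t = 5.18×25.3 = 131.1 oscillations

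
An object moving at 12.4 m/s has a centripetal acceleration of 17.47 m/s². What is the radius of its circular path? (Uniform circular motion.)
r = v²/a_c = 12.4²/17.47 = 8.8 m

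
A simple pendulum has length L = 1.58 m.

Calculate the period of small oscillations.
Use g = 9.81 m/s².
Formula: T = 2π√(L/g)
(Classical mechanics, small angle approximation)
T = 2π√(L/g) = 2π√(1.58/9.81) = 2.522 s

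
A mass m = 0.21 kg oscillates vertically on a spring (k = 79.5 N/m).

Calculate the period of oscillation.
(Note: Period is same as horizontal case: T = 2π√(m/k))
T = 2π√(m/k) = 2π√(0.21/79.5) = 0.3229 s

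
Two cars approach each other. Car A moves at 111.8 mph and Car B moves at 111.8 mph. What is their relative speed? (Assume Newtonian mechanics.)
v_rel = v_A + v_B = 111.8 + 111.8 = 223.6 mph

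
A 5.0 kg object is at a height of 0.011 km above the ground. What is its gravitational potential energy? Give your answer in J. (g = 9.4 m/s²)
PE = mgh = 5 kg × 9.4 m/s² × 11 m = 517 J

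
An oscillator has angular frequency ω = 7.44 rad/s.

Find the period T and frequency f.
T = 2π/ω = 2π/7.44 = 0.8445 s; f = ω/2π = 1.184 Hz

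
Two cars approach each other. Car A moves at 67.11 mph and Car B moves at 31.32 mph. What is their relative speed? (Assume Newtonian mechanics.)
v_rel = v_A + v_B = 67.11 + 31.32 = 98.43 mph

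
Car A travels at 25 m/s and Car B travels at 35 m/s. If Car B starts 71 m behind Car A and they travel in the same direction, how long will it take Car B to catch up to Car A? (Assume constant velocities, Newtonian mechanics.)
Relative speed: v_rel = 35 - 25 = 10 m/s
Time to catch: t = d₀/v_rel = 71/10 = 7.1 s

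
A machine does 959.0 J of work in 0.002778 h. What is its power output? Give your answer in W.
P = W/t = 959 J / 10 s = 95.89 W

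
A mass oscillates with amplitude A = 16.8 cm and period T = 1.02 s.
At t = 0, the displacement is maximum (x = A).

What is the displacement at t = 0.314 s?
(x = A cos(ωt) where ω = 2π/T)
ω = 2π/T = 2π/1.02 = 6.16 rad/s
x = A cos(ωt) = 16.8×cos(6.16×0.314) = -5.972 cm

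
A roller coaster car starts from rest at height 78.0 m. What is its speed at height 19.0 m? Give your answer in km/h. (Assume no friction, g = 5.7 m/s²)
mgh₁ = ½mv₂² + mgh₂ → v₂ = √(2g(h₁−h₂)) = √(2×5.7×(78−19)) = 25.93 m/s = 93.36 km/h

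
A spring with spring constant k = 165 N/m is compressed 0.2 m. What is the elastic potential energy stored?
PE = ½kx² = ½×165×0.2² = 3.3 J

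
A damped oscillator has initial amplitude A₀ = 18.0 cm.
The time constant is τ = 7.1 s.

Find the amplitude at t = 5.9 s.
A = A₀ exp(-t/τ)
A = A₀ exp(−t/τ) = 18.0×exp(−5.9/7.1) = 7.841 cm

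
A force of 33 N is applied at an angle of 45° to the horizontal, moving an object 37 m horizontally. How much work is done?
W = Fd cosθ = 33×37×cos(45°) = 863.38 J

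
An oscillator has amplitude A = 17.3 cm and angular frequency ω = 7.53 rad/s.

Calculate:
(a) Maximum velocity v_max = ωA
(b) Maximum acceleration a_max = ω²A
v_max = ωA = 7.53×0.173 = 1.303 m/s
a_max = ω²A = 7.53²×0.173 = 9.809 m/s²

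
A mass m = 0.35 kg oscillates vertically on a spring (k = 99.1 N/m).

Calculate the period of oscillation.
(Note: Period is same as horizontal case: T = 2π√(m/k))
T = 2π√(m/k) = 2π√(0.35/99.1) = 0.3734 s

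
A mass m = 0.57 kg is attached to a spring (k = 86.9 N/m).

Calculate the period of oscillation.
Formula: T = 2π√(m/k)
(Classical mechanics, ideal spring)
T = 2π√(m/k) = 2π√(0.57/86.9) = 0.5089 s; f = 1/T = 1.965 Hz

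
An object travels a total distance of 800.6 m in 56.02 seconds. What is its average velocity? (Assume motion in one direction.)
v_avg = Δd / Δt = 800.6 / 56.02 = 14.29 m/s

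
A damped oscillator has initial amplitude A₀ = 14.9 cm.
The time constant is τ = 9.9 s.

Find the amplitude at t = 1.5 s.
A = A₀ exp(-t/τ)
A = A₀ exp(−t/τ) = 14.9×exp(−1.5/9.9) = 12.81 cm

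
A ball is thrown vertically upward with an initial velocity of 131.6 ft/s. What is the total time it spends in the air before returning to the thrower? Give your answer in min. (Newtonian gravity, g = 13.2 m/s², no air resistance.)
t_total = 2v₀/g (with unit conversion) = 0.1013 min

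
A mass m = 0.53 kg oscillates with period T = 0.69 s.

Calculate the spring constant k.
T = 2π√(m/k) → k = m(2π/T)² = 0.53×(2π/0.69)² = 43.95 N/m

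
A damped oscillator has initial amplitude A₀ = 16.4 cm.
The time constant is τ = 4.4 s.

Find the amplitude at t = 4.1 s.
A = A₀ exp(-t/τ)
A = A₀ exp(−t/τ) = 16.4×exp(−4.1/4.4) = 6.459 cm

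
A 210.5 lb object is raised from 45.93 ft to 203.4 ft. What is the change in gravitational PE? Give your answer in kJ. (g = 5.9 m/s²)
ΔPE = mg(h₂ − h₁) = 95.48 kg × 5.9 m/s² × (62 − 14) m = 2.704e+04 J = 27.04 kJ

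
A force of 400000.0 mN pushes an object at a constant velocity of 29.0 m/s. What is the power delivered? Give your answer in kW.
P = Fv = 400 N × 29 m/s = 1.16e+04 W = 11.6 kW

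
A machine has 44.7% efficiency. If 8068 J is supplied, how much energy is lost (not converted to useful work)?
W_out = η × W_in = 0.447×8068 = 3606.4 J
W_lost = W_in − W_out = 8068 − 3606.4 = 4461.6 J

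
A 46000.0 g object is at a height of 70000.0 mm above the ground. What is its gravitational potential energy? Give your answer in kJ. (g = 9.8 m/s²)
PE = mgh = 46 kg × 9.8 m/s² × 70 m = 3.156e+04 J = 31.56 kJ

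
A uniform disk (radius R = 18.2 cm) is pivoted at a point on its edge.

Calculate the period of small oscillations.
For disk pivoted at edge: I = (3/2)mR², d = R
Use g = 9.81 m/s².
I/m = (3/2)R² = 0.04969 m²; d = R = 0.182 m
T = 2π√((3/2)R²/(gR)) = 2π√(3R/(2g)) = 1.048 s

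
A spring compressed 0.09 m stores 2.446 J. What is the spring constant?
PE = ½kx² → k = 2PE/x² = 2×2.446/0.09² = 604.0 N/m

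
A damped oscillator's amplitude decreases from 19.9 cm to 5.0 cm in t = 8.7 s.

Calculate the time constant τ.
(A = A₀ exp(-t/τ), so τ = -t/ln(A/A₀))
A/A₀ = 5.0/19.9 = 0.2513; ln(A/A₀) = -1.381
τ = −t/ln(A/A₀) = −8.7/-1.381 = 6.298 s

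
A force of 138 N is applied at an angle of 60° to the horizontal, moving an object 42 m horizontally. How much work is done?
W = Fd cosθ = 138×42×cos(60°) = 2898.0 J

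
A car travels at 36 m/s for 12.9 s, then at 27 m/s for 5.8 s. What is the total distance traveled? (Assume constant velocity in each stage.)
d₁ = v₁t₁ = 36 × 12.9 = 464.4 m
d₂ = v₂t₂ = 27 × 5.8 = 156.6 m
d_total = 464.4 + 156.6 = 621.0 m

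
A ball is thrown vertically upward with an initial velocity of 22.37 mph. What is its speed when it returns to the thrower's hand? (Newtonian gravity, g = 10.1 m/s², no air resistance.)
By conservation of energy, the ball returns at the same speed = 22.37 mph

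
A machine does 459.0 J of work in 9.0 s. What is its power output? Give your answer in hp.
P = W/t = 459 J / 9 s = 51 W = 0.06839 hp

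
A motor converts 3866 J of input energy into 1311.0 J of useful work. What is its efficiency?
η = W_out/W_in = 1311.0/3866 = 0.3391 = 33.91%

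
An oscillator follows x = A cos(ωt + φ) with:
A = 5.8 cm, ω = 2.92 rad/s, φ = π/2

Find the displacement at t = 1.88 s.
x = A cos(ωt + φ) = 5.8×cos(2.92×1.88 + π/2) = 4.135 cm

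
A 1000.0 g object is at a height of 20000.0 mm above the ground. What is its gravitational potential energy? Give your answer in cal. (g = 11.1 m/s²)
PE = mgh = 1 kg × 11.1 m/s² × 20 m = 222 J = 53.06 cal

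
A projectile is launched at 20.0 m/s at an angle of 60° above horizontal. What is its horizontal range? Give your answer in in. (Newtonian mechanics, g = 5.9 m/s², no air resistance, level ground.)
R = v₀² sin(2θ) / g (with unit conversion) = 2312.0 in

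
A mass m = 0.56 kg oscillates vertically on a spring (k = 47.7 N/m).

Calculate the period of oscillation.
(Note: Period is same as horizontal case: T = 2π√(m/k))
T = 2π√(m/k) = 2π√(0.56/47.7) = 0.6808 s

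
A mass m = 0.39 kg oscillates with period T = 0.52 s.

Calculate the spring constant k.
T = 2π√(m/k) → k = m(2π/T)² = 0.39×(2π/0.52)² = 56.94 N/m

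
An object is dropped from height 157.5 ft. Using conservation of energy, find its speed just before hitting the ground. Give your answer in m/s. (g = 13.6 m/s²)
mgh = ½mv² → v = √(2gh) = √(2×13.6×48.01) = 36.14 m/s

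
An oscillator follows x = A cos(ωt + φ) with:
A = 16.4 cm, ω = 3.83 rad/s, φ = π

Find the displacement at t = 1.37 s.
x = A cos(ωt + φ) = 16.4×cos(3.83×1.37 + π) = -8.357 cm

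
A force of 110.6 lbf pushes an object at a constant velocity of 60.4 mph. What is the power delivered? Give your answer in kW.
P = Fv = 492 N × 27 m/s = 1.328e+04 W = 13.28 kW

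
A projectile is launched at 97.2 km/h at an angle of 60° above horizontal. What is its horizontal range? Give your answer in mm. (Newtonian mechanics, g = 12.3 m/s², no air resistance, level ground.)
R = v₀² sin(2θ) / g (with unit conversion) = 51330.0 mm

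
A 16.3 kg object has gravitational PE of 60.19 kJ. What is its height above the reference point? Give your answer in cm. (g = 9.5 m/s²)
PE = mgh → h = PE/(mg) = 6.019e+04 J / (16.3 kg × 9.5 m/s²) = 388.7 m = 38870.0 cm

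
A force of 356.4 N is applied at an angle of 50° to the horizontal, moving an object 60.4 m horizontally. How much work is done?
W = Fd cosθ = 356.4×60.4×cos(50°) = 13837.0 J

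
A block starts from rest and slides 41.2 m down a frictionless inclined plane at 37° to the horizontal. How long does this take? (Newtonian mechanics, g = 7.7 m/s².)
a = g sin(θ) = 7.7 × sin(37°) = 4.63 m/s²
t = √(2d/a) = √(2 × 41.2 / 4.63) = 4.22 s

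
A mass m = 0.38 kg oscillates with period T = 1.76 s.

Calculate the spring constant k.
T = 2π√(m/k) → k = m(2π/T)² = 0.38×(2π/1.76)² = 4.843 N/m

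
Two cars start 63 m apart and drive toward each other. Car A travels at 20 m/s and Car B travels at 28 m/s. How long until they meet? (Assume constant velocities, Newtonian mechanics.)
Combined speed: v_combined = 20 + 28 = 48 m/s
Time to meet: t = d/48 = 63/48 = 1.31 s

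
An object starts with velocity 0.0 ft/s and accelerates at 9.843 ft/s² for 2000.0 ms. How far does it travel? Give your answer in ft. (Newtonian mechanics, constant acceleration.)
d = v₀t + ½at² (with unit conversion) = 19.69 ft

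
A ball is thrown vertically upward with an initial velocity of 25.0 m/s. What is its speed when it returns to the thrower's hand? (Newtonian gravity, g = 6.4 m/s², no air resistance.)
By conservation of energy, the ball returns at the same speed = 25.0 m/s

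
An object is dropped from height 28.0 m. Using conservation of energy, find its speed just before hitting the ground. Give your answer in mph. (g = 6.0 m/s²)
mgh = ½mv² → v = √(2gh) = √(2×6.0×28) = 18.33 m/s = 41.0 mph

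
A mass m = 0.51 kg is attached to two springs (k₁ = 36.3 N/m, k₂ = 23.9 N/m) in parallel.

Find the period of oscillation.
k_eq = k₁+k₂ = 60.2 N/m
T = 2π√(m/k_eq) = 2π√(0.51/60.2) = 0.5783 s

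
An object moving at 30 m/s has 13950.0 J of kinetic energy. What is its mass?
KE = ½mv² → m = 2KE/v² = 2×13950.0/30² = 31.0 kg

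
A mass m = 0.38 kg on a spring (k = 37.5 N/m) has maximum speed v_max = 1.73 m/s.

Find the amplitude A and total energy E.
½mv²_max = ½kA² → A = v_max√(m/k) = 1.73×√(0.38/37.5) = 0.1741 m = 17.41 cm
E = ½mv²_max = ½×0.38×1.73² = 0.5687 J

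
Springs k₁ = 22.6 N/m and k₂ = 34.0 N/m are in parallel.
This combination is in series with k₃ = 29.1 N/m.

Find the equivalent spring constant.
k₁₂ = k₁ + k₂ = 56.6 N/m (parallel)
1/k_eq = 1/k₁₂ + 1/k₃ → k_eq = 19.22 N/m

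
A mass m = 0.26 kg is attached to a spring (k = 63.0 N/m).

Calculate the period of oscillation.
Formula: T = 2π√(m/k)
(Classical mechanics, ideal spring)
T = 2π√(m/k) = 2π√(0.26/63.0) = 0.4036 s; f = 1/T = 2.477 Hz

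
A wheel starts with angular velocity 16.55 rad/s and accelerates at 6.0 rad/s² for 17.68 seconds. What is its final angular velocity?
ω = ω₀ + αt = 16.55 + 6.0 × 17.68 = 122.63 rad/s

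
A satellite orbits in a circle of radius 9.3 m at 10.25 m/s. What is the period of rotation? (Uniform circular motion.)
T = 2πr/v = 2π×9.3/10.25 = 5.7 s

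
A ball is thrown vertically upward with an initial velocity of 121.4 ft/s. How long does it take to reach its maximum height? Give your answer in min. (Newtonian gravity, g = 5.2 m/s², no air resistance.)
t_up = v₀/g (with unit conversion) = 0.1186 min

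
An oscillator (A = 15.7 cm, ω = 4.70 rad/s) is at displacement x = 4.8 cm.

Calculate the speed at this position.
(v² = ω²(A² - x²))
v = ω√(A² − x²) = 4.7×√(0.157² − 0.048²) = 0.7026 m/s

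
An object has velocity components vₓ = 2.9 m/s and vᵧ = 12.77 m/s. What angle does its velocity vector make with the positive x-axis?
θ = arctan(vᵧ/vₓ) = arctan(12.77/2.9) = 77.21°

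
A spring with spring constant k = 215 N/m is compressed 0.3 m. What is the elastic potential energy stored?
PE = ½kx² = ½×215×0.3² = 9.675 J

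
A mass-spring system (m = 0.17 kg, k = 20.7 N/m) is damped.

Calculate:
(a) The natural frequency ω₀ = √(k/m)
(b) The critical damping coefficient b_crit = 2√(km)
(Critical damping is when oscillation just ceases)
ω₀ = √(k/m) = √(20.7/0.17) = 11.03 rad/s
b_crit = 2√(km) = 2√(20.7×0.17) = 3.752 kg/s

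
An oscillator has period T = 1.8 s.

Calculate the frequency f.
f = 1/T = 1/1.8 = 0.5556 Hz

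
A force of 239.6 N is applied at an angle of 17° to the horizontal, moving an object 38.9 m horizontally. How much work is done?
W = Fd cosθ = 239.6×38.9×cos(17°) = 8913.2 J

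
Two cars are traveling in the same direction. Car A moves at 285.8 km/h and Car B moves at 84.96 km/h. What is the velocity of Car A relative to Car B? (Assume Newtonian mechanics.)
v_rel = v_A - v_B = 285.8 - 84.96 = 200.8 km/h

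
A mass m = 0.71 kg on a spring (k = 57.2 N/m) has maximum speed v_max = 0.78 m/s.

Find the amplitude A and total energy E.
½mv²_max = ½kA² → A = v_max√(m/k) = 0.78×√(0.71/57.2) = 0.0869 m = 8.69 cm
E = ½mv²_max = ½×0.71×0.78² = 0.216 J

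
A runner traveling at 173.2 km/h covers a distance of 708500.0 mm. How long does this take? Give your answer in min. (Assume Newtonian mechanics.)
t = d/v (with unit conversion) = 0.2454 min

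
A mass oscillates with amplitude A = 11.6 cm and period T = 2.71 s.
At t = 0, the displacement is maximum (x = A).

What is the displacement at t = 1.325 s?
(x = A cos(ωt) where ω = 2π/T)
ω = 2π/T = 2π/2.71 = 2.319 rad/s
x = A cos(ωt) = 11.6×cos(2.319×1.325) = -11.57 cm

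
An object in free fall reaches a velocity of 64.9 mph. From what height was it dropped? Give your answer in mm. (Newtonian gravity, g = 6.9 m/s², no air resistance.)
h = v²/(2g) (with unit conversion) = 61000.0 mm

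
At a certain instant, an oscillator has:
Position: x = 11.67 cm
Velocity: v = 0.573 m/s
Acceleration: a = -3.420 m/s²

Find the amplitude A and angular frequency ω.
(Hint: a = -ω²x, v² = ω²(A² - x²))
a = −ω²x → ω = √(|a|/x) = √(3.42/0.1167) = 5.413 rad/s
v² = ω²(A² − x²) → A = √(x² + v²/ω²) = √(0.1167² + 0.573²/5.413²) = 0.1576 m = 15.76 cm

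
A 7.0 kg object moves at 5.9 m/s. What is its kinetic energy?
KE = ½mv² = ½×7.0×5.9² = 121.835 J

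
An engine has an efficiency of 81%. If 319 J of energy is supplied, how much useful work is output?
W_out = η × W_in = 0.81 × 319 = 258.39 J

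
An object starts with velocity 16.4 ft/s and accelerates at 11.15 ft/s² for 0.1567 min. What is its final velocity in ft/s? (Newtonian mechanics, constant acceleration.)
v = v₀ + at (with unit conversion) = 121.2 ft/s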